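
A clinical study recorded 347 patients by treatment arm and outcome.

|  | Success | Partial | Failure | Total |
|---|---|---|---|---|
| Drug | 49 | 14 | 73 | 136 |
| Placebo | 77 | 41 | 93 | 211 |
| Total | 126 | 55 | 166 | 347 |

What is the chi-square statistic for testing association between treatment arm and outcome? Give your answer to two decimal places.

Grand total N = 347.
Expected counts (row total × column total / N):
  Drug, Success: 136×126/347 = 49.383
  Drug, Partial: 136×55/347 = 21.556
  Drug, Failure: 136×166/347 = 65.061
  Placebo, Success: 211×126/347 = 76.617
  Placebo, Partial: 211×55/347 = 33.444
  Placebo, Failure: 211×166/347 = 100.939
Contributions (O − E)²/E:
  (49 − 49.383)²/49.383 = 0.0030
  (14 − 21.556)²/21.556 = 2.6486
  (73 − 65.061)²/65.061 = 0.9687
  (77 − 76.617)²/76.617 = 0.0019
  (41 − 33.444)²/33.444 = 1.7071
  (93 − 100.939)²/100.939 = 0.6244
χ² = 0.0030 + 2.6486 + 0.9687 + 0.0019 + 1.7071 + 0.6244 = 5.95

5.95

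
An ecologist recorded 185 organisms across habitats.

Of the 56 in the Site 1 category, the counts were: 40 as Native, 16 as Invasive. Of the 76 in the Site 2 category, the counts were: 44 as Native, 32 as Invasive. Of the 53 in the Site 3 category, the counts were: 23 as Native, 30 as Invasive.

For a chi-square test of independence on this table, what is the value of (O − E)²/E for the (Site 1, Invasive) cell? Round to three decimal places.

Row total (Site 1) = 56; column total (Invasive) = 78; N = 185.
Expected count E = 56 × 78 / 185 = 23.6108.
Contribution = (O − E)²/E = (16 − 23.6108)² / 23.6108 = 2.453.

2.453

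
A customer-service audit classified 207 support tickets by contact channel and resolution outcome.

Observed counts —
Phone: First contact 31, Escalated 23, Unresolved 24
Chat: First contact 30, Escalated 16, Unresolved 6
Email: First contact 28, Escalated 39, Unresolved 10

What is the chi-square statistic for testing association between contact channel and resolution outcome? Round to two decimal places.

17.60

Row totals: 78, 52, 77. Column totals: 89, 78, 40. Grand total N = 207.
Expected counts (row total × column total / N):
  Phone, First contact: 78×89/207 = 33.536
  Phone, Escalated: 78×78/207 = 29.391
  Phone, Unresolved: 78×40/207 = 15.072
  Chat, First contact: 52×89/207 = 22.357
  Chat, Escalated: 52×78/207 = 19.594
  Chat, Unresolved: 52×40/207 = 10.048
  Email, First contact: 77×89/207 = 33.106
  Email, Escalated: 77×78/207 = 29.014
  Email, Unresolved: 77×40/207 = 14.879
Contributions (O − E)²/E:
  (31 − 33.536)²/33.536 = 0.1918
  (23 − 29.391)²/29.391 = 1.3897
  (24 − 15.072)²/15.072 = 5.2886
  (30 − 22.357)²/22.357 = 2.6128
  (16 − 19.594)²/19.594 = 0.6592
  (6 − 10.048)²/10.048 = 1.6308
  (28 − 33.106)²/33.106 = 0.7875
  (39 − 29.014)²/29.014 = 3.4370
  (10 − 14.879)²/14.879 = 1.5999
χ² = 0.1918 + 1.3897 + 5.2886 + 2.6128 + 0.6592 + 1.6308 + 0.7875 + 3.4370 + 1.5999 = 17.60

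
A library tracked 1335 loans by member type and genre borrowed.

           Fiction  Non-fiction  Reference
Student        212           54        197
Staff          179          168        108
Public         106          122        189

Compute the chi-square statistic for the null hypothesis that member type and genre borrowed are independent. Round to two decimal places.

Row totals: 463, 455, 417. Column totals: 497, 344, 494. Grand total N = 1335.
Expected counts (row total × column total / N):
  Student, Fiction: 463×497/1335 = 172.368
  Student, Non-fiction: 463×344/1335 = 119.305
  Student, Reference: 463×494/1335 = 171.327
  Staff, Fiction: 455×497/1335 = 169.390
  Staff, Non-fiction: 455×344/1335 = 117.243
  Staff, Reference: 455×494/1335 = 168.367
  Public, Fiction: 417×497/1335 = 155.243
  Public, Non-fiction: 417×344/1335 = 107.452
  Public, Reference: 417×494/1335 = 154.306
Contributions (O − E)²/E:
  (212 − 172.368)²/172.368 = 9.1125
  (54 − 119.305)²/119.305 = 35.7466
  (197 − 171.327)²/171.327 = 3.8470
  (179 − 169.390)²/169.390 = 0.5452
  (168 − 117.243)²/117.243 = 21.9738
  (108 − 168.367)²/168.367 = 21.6442
  (106 − 155.243)²/155.243 = 15.6199
  (122 − 107.452)²/107.452 = 1.9697
  (189 − 154.306)²/154.306 = 7.8006
χ² = 9.1125 + 35.7466 + 3.8470 + 0.5452 + 21.9738 + 21.6442 + 15.6199 + 1.9697 + 7.8006 = 118.26

118.26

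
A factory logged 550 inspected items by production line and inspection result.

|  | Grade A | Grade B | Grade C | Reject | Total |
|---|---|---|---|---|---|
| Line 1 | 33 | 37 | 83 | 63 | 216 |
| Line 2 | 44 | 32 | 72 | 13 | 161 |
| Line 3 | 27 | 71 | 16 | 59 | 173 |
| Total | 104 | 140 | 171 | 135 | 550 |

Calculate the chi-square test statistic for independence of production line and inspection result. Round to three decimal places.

Grand total N = 550.
Expected counts (row total × column total / N):
  Line 1, Grade A: 216×104/550 = 40.8436
  Line 1, Grade B: 216×140/550 = 54.9818
  Line 1, Grade C: 216×171/550 = 67.1564
  Line 1, Reject: 216×135/550 = 53.0182
  Line 2, Grade A: 161×104/550 = 30.4436
  Line 2, Grade B: 161×140/550 = 40.9818
  Line 2, Grade C: 161×171/550 = 50.0564
  Line 2, Reject: 161×135/550 = 39.5182
  Line 3, Grade A: 173×104/550 = 32.7127
  Line 3, Grade B: 173×140/550 = 44.0364
  Line 3, Grade C: 173×171/550 = 53.7873
  Line 3, Reject: 173×135/550 = 42.4636
Contributions (O − E)²/E:
  (33 − 40.8436)²/40.8436 = 1.5063
  (37 − 54.9818)²/54.9818 = 5.8809
  (83 − 67.1564)²/67.1564 = 3.7378
  (63 − 53.0182)²/53.0182 = 1.8793
  (44 − 30.4436)²/30.4436 = 6.0366
  (32 − 40.9818)²/40.9818 = 1.9685
  (72 − 50.0564)²/50.0564 = 9.6196
  (13 − 39.5182)²/39.5182 = 17.7947
  (27 − 32.7127)²/32.7127 = 0.9976
  (71 − 44.0364)²/44.0364 = 16.5099
  (16 − 53.7873)²/53.7873 = 26.5468
  (59 − 42.4636)²/42.4636 = 6.4397
χ² = 1.5063 + 5.8809 + 3.7378 + 1.8793 + 6.0366 + 1.9685 + 9.6196 + 17.7947 + 0.9976 + 16.5099 + 26.5468 + 6.4397 = 98.918

98.918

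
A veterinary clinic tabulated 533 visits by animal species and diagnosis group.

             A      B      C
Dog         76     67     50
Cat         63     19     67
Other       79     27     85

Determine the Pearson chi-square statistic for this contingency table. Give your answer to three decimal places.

37.814

Row totals: 193, 149, 191. Column totals: 218, 113, 202. Grand total N = 533.
Expected counts (row total × column total / N):
  Dog, A: 193×218/533 = 78.9381
  Dog, B: 193×113/533 = 40.9174
  Dog, C: 193×202/533 = 73.1445
  Cat, A: 149×218/533 = 60.9418
  Cat, B: 149×113/533 = 31.5891
  Cat, C: 149×202/533 = 56.4690
  Other, A: 191×218/533 = 78.1201
  Other, B: 191×113/533 = 40.4934
  Other, C: 191×202/533 = 72.3865
Contributions (O − E)²/E:
  (76 − 78.9381)²/78.9381 = 0.1094
  (67 − 40.9174)²/40.9174 = 16.6262
  (50 − 73.1445)²/73.1445 = 7.3234
  (63 − 60.9418)²/60.9418 = 0.0695
  (19 − 31.5891)²/31.5891 = 5.0171
  (67 − 56.4690)²/56.4690 = 1.9639
  (79 − 78.1201)²/78.1201 = 0.0099
  (27 − 40.4934)²/40.4934 = 4.4963
  (85 − 72.3865)²/72.3865 = 2.1979
χ² = 0.1094 + 16.6262 + 7.3234 + 0.0695 + 5.0171 + 1.9639 + 0.0099 + 4.4963 + 2.1979 = 37.814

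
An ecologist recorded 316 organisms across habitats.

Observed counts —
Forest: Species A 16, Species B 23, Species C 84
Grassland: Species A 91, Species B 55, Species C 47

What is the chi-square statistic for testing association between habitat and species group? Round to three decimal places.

63.772

Row totals: 123, 193. Column totals: 107, 78, 131. Grand total N = 316.
Expected counts (row total × column total / N):
  Forest, Species A: 123×107/316 = 41.6487
  Forest, Species B: 123×78/316 = 30.3608
  Forest, Species C: 123×131/316 = 50.9905
  Grassland, Species A: 193×107/316 = 65.3513
  Grassland, Species B: 193×78/316 = 47.6392
  Grassland, Species C: 193×131/316 = 80.0095
Contributions (O − E)²/E:
  (16 − 41.6487)²/41.6487 = 15.7954
  (23 − 30.3608)²/30.3608 = 1.7846
  (84 − 50.9905)²/50.9905 = 21.3692
  (91 − 65.3513)²/65.3513 = 10.0665
  (55 − 47.6392)²/47.6392 = 1.1373
  (47 − 80.0095)²/80.0095 = 13.6187
χ² = 15.7954 + 1.7846 + 21.3692 + 10.0665 + 1.1373 + 13.6187 = 63.772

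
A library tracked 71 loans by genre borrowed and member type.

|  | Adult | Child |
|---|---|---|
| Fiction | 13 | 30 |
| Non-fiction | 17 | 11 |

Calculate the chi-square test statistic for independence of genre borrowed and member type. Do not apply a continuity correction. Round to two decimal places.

Row totals: 43, 28. Column totals: 30, 41. Grand total N = 71.
Expected counts (row total × column total / N):
  Fiction, Adult: 43×30/71 = 18.169
  Fiction, Child: 43×41/71 = 24.831
  Non-fiction, Adult: 28×30/71 = 11.831
  Non-fiction, Child: 28×41/71 = 16.169
Contributions (O − E)²/E:
  (13 − 18.169)²/18.169 = 1.4706
  (30 − 24.831)²/24.831 = 1.0760
  (17 − 11.831)²/11.831 = 2.2584
  (11 − 16.169)²/16.169 = 1.6525
χ² = 1.4706 + 1.0760 + 2.2584 + 1.6525 = 6.46

6.46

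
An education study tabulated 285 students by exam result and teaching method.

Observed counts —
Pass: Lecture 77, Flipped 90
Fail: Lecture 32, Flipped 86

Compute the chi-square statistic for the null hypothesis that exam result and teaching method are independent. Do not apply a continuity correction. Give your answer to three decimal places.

Row totals: 167, 118. Column totals: 109, 176. Grand total N = 285.
Expected counts (row total × column total / N):
  Pass, Lecture: 167×109/285 = 63.8702
  Pass, Flipped: 167×176/285 = 103.1298
  Fail, Lecture: 118×109/285 = 45.1298
  Fail, Flipped: 118×176/285 = 72.8702
Contributions (O − E)²/E:
  (77 − 63.8702)²/63.8702 = 2.6991
  (90 − 103.1298)²/103.1298 = 1.6716
  (32 − 45.1298)²/45.1298 = 3.8199
  (86 − 72.8702)²/72.8702 = 2.3657
χ² = 2.6991 + 1.6716 + 3.8199 + 2.3657 = 10.556

10.556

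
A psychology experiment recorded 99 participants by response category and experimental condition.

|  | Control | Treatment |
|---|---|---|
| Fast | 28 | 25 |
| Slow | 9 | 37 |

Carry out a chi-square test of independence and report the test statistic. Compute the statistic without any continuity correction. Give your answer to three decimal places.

Row totals: 53, 46. Column totals: 37, 62. Grand total N = 99.
Expected counts (row total × column total / N):
  Fast, Control: 53×37/99 = 19.8081
  Fast, Treatment: 53×62/99 = 33.1919
  Slow, Control: 46×37/99 = 17.1919
  Slow, Treatment: 46×62/99 = 28.8081
Contributions (O − E)²/E:
  (28 − 19.8081)²/19.8081 = 3.3879
  (25 − 33.1919)²/33.1919 = 2.0218
  (9 − 17.1919)²/17.1919 = 3.9034
  (37 − 28.8081)²/28.8081 = 2.3295
χ² = 3.3879 + 2.0218 + 3.9034 + 2.3295 = 11.643

11.643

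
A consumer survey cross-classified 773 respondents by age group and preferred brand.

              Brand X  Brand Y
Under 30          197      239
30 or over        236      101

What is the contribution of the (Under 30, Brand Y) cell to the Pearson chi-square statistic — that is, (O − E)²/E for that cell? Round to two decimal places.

Row total (Under 30) = 436; column total (Brand Y) = 340; N = 773.
Expected count E = 436 × 340 / 773 = 191.772.
Contribution = (O − E)²/E = (239 − 191.772)² / 191.772 = 11.63.

11.63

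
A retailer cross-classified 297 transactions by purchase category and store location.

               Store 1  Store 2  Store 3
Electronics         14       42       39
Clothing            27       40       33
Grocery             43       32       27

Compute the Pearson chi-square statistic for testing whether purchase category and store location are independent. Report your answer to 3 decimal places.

Row totals: 95, 100, 102. Column totals: 84, 114, 99. Grand total N = 297.
Expected counts (row total × column total / N):
  Electronics, Store 1: 95×84/297 = 26.8687
  Electronics, Store 2: 95×114/297 = 36.4646
  Electronics, Store 3: 95×99/297 = 31.6667
  Clothing, Store 1: 100×84/297 = 28.2828
  Clothing, Store 2: 100×114/297 = 38.3838
  Clothing, Store 3: 100×99/297 = 33.3333
  Grocery, Store 1: 102×84/297 = 28.8485
  Grocery, Store 2: 102×114/297 = 39.1515
  Grocery, Store 3: 102×99/297 = 34.0000
Contributions (O − E)²/E:
  (14 − 26.8687)²/26.8687 = 6.1634
  (42 − 36.4646)²/36.4646 = 0.8403
  (39 − 31.6667)²/31.6667 = 1.6982
  (27 − 28.2828)²/28.2828 = 0.0582
  (40 − 38.3838)²/38.3838 = 0.0681
  (33 − 33.3333)²/33.3333 = 0.0033
  (43 − 28.8485)²/28.8485 = 6.9420
  (32 − 39.1515)²/39.1515 = 1.3063
  (27 − 34.0000)²/34.0000 = 1.4412
χ² = 6.1634 + 0.8403 + 1.6982 + 0.0582 + 0.0681 + 0.0033 + 6.9420 + 1.3063 + 1.4412 = 18.521

18.521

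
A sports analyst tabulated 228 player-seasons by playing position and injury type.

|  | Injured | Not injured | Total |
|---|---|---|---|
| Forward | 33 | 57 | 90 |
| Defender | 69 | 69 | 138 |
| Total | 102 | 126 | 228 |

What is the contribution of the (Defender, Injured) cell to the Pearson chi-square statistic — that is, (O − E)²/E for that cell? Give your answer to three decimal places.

Row total (Defender) = 138; column total (Injured) = 102; N = 228.
Expected count E = 138 × 102 / 228 = 61.7368.
Contribution = (O − E)²/E = (69 − 61.7368)² / 61.7368 = 0.854.

0.854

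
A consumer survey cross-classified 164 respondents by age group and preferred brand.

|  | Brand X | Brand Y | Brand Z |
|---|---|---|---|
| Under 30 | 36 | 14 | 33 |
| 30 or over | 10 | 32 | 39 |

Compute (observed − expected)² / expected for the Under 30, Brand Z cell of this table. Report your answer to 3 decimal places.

0.325

Row total (Under 30) = 83; column total (Brand Z) = 72; N = 164.
Expected count E = 83 × 72 / 164 = 36.4390.
Contribution = (O − E)²/E = (33 − 36.4390)² / 36.4390 = 0.325.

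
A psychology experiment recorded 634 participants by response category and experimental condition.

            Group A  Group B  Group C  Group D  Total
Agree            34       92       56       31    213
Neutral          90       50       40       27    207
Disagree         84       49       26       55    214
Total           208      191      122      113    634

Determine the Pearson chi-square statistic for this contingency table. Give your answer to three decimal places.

69.026

Grand total N = 634.
Expected counts (row total × column total / N):
  Agree, Group A: 213×208/634 = 69.8801
  Agree, Group B: 213×191/634 = 64.1688
  Agree, Group C: 213×122/634 = 40.9874
  Agree, Group D: 213×113/634 = 37.9637
  Neutral, Group A: 207×208/634 = 67.9117
  Neutral, Group B: 207×191/634 = 62.3612
  Neutral, Group C: 207×122/634 = 39.8328
  Neutral, Group D: 207×113/634 = 36.8943
  Disagree, Group A: 214×208/634 = 70.2082
  Disagree, Group B: 214×191/634 = 64.4700
  Disagree, Group C: 214×122/634 = 41.1798
  Disagree, Group D: 214×113/634 = 38.1420
Contributions (O − E)²/E:
  (34 − 69.8801)²/69.8801 = 18.4227
  (92 − 64.1688)²/64.1688 = 12.0709
  (56 − 40.9874)²/40.9874 = 5.4987
  (31 − 37.9637)²/37.9637 = 1.2774
  (90 − 67.9117)²/67.9117 = 7.1842
  (50 − 62.3612)²/62.3612 = 2.4502
  (40 − 39.8328)²/39.8328 = 0.0007
  (27 − 36.8943)²/36.8943 = 2.6534
  (84 − 70.2082)²/70.2082 = 2.7093
  (49 − 64.4700)²/64.4700 = 3.7121
  (26 − 41.1798)²/41.1798 = 5.5956
  (55 − 38.1420)²/38.1420 = 7.4509
χ² = 18.4227 + 12.0709 + 5.4987 + 1.2774 + 7.1842 + 2.4502 + 0.0007 + 2.6534 + 2.7093 + 3.7121 + 5.5956 + 7.4509 = 69.026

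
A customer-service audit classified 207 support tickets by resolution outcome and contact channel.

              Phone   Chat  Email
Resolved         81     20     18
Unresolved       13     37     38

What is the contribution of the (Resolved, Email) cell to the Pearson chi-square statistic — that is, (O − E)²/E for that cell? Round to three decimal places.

Row total (Resolved) = 119; column total (Email) = 56; N = 207.
Expected count E = 119 × 56 / 207 = 32.1932.
Contribution = (O − E)²/E = (18 − 32.1932)² / 32.1932 = 6.257.

6.257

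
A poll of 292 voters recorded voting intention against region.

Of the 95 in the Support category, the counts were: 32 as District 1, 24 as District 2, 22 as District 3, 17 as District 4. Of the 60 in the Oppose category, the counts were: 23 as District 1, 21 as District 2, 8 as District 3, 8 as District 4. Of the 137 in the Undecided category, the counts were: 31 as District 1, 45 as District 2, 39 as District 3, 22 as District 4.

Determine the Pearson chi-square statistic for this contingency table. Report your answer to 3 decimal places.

Row totals: 95, 60, 137. Column totals: 86, 90, 69, 47. Grand total N = 292.
Expected counts (row total × column total / N):
  Support, District 1: 95×86/292 = 27.9795
  Support, District 2: 95×90/292 = 29.2808
  Support, District 3: 95×69/292 = 22.4486
  Support, District 4: 95×47/292 = 15.2911
  Oppose, District 1: 60×86/292 = 17.6712
  Oppose, District 2: 60×90/292 = 18.4932
  Oppose, District 3: 60×69/292 = 14.1781
  Oppose, District 4: 60×47/292 = 9.6575
  Undecided, District 1: 137×86/292 = 40.3493
  Undecided, District 2: 137×90/292 = 42.2260
  Undecided, District 3: 137×69/292 = 32.3733
  Undecided, District 4: 137×47/292 = 22.0514
Contributions (O − E)²/E:
  (32 − 27.9795)²/27.9795 = 0.5777
  (24 − 29.2808)²/29.2808 = 0.9524
  (22 − 22.4486)²/22.4486 = 0.0090
  (17 − 15.2911)²/15.2911 = 0.1910
  (23 − 17.6712)²/17.6712 = 1.6069
  (21 − 18.4932)²/18.4932 = 0.3398
  (8 − 14.1781)²/14.1781 = 2.6921
  (8 − 9.6575)²/9.6575 = 0.2845
  (31 − 40.3493)²/40.3493 = 2.1663
  (45 − 42.2260)²/42.2260 = 0.1822
  (39 − 32.3733)²/32.3733 = 1.3565
  (22 − 22.0514)²/22.0514 = 0.0001
χ² = 0.5777 + 0.9524 + 0.0090 + 0.1910 + 1.6069 + 0.3398 + 2.6921 + 0.2845 + 2.1663 + 0.1822 + 1.3565 + 0.0001 = 10.359

10.359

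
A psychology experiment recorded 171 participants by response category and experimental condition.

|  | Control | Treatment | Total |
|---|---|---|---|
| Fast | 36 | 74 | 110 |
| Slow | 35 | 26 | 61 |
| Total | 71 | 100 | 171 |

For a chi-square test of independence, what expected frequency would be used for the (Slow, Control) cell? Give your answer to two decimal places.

Row total (Slow) = 61; column total (Control) = 71; grand total N = 171.
Expected count = (row total × column total) / N = 61 × 71 / 171 = 25.33.

25.33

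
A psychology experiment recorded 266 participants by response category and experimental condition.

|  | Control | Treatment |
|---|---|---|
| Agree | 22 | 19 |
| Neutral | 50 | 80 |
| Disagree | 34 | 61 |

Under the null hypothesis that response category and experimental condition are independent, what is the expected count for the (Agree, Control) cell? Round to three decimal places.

16.338

Row total (Agree) = 41; column total (Control) = 106; grand total N = 266.
Expected count = (row total × column total) / N = 41 × 106 / 266 = 16.338.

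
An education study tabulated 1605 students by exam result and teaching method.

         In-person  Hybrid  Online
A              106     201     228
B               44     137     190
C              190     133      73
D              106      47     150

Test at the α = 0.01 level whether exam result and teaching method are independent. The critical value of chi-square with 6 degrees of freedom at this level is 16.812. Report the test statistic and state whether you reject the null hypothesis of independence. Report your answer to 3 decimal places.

209.157; reject H₀

Row totals: 535, 371, 396, 303. Column totals: 446, 518, 641. Grand total N = 1605.
Expected counts (row total × column total / N):
  A, In-person: 535×446/1605 = 148.6667
  A, Hybrid: 535×518/1605 = 172.6667
  A, Online: 535×641/1605 = 213.6667
  B, In-person: 371×446/1605 = 103.0941
  B, Hybrid: 371×518/1605 = 119.7371
  B, Online: 371×641/1605 = 148.1688
  C, In-person: 396×446/1605 = 110.0411
  C, Hybrid: 396×518/1605 = 127.8056
  C, Online: 396×641/1605 = 158.1533
  D, In-person: 303×446/1605 = 84.1981
  D, Hybrid: 303×518/1605 = 97.7907
  D, Online: 303×641/1605 = 121.0112
Contributions (O − E)²/E:
  (106 − 148.6667)²/148.6667 = 12.2452
  (201 − 172.6667)²/172.6667 = 4.6493
  (228 − 213.6667)²/213.6667 = 0.9615
  (44 − 103.0941)²/103.0941 = 33.8731
  (137 − 119.7371)²/119.7371 = 2.4889
  (190 − 148.1688)²/148.1688 = 11.8098
  (190 − 110.0411)²/110.0411 = 58.1003
  (133 − 127.8056)²/127.8056 = 0.2111
  (73 − 158.1533)²/158.1533 = 45.8485
  (106 − 84.1981)²/84.1981 = 5.6453
  (47 − 97.7907)²/97.7907 = 26.3798
  (150 − 121.0112)²/121.0112 = 6.9444
χ² = 12.2452 + 4.6493 + 0.9615 + 33.8731 + 2.4889 + 11.8098 + 58.1003 + 0.2111 + 45.8485 + 5.6453 + 26.3798 + 6.9444 = 209.157
df = (4−1)(3−1) = 6. Since 209.157 > 16.812, reject the null hypothesis of independence at α = 0.01.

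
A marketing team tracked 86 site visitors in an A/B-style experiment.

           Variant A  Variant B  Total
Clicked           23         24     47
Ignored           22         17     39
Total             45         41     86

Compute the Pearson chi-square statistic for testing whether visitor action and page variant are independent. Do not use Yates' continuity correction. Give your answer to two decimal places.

0.48

Grand total N = 86.
Expected counts (row total × column total / N):
  Clicked, Variant A: 47×45/86 = 24.593
  Clicked, Variant B: 47×41/86 = 22.407
  Ignored, Variant A: 39×45/86 = 20.407
  Ignored, Variant B: 39×41/86 = 18.593
Contributions (O − E)²/E:
  (23 − 24.593)²/24.593 = 0.1032
  (24 − 22.407)²/22.407 = 0.1133
  (22 − 20.407)²/20.407 = 0.1244
  (17 − 18.593)²/18.593 = 0.1365
χ² = 0.1032 + 0.1133 + 0.1244 + 0.1365 = 0.48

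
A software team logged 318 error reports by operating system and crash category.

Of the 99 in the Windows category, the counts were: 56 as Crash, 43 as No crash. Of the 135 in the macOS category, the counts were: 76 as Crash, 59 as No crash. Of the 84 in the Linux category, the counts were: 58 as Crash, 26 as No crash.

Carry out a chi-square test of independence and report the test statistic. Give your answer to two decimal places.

Row totals: 99, 135, 84. Column totals: 190, 128. Grand total N = 318.
Expected counts (row total × column total / N):
  Windows, Crash: 99×190/318 = 59.151
  Windows, No crash: 99×128/318 = 39.849
  macOS, Crash: 135×190/318 = 80.660
  macOS, No crash: 135×128/318 = 54.340
  Linux, Crash: 84×190/318 = 50.189
  Linux, No crash: 84×128/318 = 33.811
Contributions (O − E)²/E:
  (56 − 59.151)²/59.151 = 0.1679
  (43 − 39.849)²/39.849 = 0.2492
  (76 − 80.660)²/80.660 = 0.2692
  (59 − 54.340)²/54.340 = 0.3996
  (58 − 50.189)²/50.189 = 1.2156
  (26 − 33.811)²/33.811 = 1.8045
χ² = 0.1679 + 0.2492 + 0.2692 + 0.3996 + 1.2156 + 1.8045 = 4.11

4.11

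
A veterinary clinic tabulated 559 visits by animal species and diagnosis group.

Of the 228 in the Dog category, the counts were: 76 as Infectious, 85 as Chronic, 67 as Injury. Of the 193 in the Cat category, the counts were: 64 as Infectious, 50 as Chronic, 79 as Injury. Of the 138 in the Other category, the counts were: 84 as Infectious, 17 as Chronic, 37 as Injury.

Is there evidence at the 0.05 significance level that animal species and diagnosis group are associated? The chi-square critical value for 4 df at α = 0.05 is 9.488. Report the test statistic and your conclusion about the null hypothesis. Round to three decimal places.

Row totals: 228, 193, 138. Column totals: 224, 152, 183. Grand total N = 559.
Expected counts (row total × column total / N):
  Dog, Infectious: 228×224/559 = 91.3631
  Dog, Chronic: 228×152/559 = 61.9964
  Dog, Injury: 228×183/559 = 74.6404
  Cat, Infectious: 193×224/559 = 77.3381
  Cat, Chronic: 193×152/559 = 52.4794
  Cat, Injury: 193×183/559 = 63.1825
  Other, Infectious: 138×224/559 = 55.2987
  Other, Chronic: 138×152/559 = 37.5242
  Other, Injury: 138×183/559 = 45.1771
Contributions (O − E)²/E:
  (76 − 91.3631)²/91.3631 = 2.5834
  (85 − 61.9964)²/61.9964 = 8.5354
  (67 − 74.6404)²/74.6404 = 0.7821
  (64 − 77.3381)²/77.3381 = 2.3004
  (50 − 52.4794)²/52.4794 = 0.1171
  (79 − 63.1825)²/63.1825 = 3.9599
  (84 − 55.2987)²/55.2987 = 14.8966
  (17 − 37.5242)²/37.5242 = 11.2259
  (37 − 45.1771)²/45.1771 = 1.4801
χ² = 2.5834 + 8.5354 + 0.7821 + 2.3004 + 0.1171 + 3.9599 + 14.8966 + 11.2259 + 1.4801 = 45.881
df = (3−1)(3−1) = 4. Since 45.881 > 9.488, reject the null hypothesis of independence at α = 0.05.

45.881; reject H₀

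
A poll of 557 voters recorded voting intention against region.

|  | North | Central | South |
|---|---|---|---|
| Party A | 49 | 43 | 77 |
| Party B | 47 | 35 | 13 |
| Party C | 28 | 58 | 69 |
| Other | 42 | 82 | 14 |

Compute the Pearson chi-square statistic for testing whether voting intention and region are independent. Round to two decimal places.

Row totals: 169, 95, 155, 138. Column totals: 166, 218, 173. Grand total N = 557.
Expected counts (row total × column total / N):
  Party A, North: 169×166/557 = 50.3662
  Party A, Central: 169×218/557 = 66.1436
  Party A, South: 169×173/557 = 52.4901
  Party B, North: 95×166/557 = 28.3124
  Party B, Central: 95×218/557 = 37.1813
  Party B, South: 95×173/557 = 29.5063
  Party C, North: 155×166/557 = 46.1939
  Party C, Central: 155×218/557 = 60.6643
  Party C, South: 155×173/557 = 48.1418
  Other, North: 138×166/557 = 41.1275
  Other, Central: 138×218/557 = 54.0108
  Other, South: 138×173/557 = 42.8618
Contributions (O − E)²/E:
  (49 − 50.3662)²/50.3662 = 0.0371
  (43 − 66.1436)²/66.1436 = 8.0979
  (77 − 52.4901)²/52.4901 = 11.4447
  (47 − 28.3124)²/28.3124 = 12.3348
  (35 − 37.1813)²/37.1813 = 0.1280
  (13 − 29.5063)²/29.5063 = 9.2339
  (28 − 46.1939)²/46.1939 = 7.1658
  (58 − 60.6643)²/60.6643 = 0.1170
  (69 − 48.1418)²/48.1418 = 9.0371
  (42 − 41.1275)²/41.1275 = 0.0185
  (82 − 54.0108)²/54.0108 = 14.5044
  (14 − 42.8618)²/42.8618 = 19.4346
χ² = 0.0371 + 8.0979 + 11.4447 + 12.3348 + 0.1280 + 9.2339 + 7.1658 + 0.1170 + 9.0371 + 0.0185 + 14.5044 + 19.4346 = 91.55

91.55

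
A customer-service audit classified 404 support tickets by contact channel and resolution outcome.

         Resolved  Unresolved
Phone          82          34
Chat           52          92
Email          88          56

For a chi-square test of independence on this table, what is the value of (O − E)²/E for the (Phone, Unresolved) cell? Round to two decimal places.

Row total (Phone) = 116; column total (Unresolved) = 182; N = 404.
Expected count E = 116 × 182 / 404 = 52.257.
Contribution = (O − E)²/E = (34 − 52.257)² / 52.257 = 6.38.

6.38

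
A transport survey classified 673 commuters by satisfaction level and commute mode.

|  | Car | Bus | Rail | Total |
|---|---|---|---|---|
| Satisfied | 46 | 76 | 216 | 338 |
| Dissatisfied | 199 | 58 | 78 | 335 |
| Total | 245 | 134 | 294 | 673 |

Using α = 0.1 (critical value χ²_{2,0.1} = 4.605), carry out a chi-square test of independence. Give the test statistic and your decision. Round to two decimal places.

Grand total N = 673.
Expected counts (row total × column total / N):
  Satisfied, Car: 338×245/673 = 123.0461
  Satisfied, Bus: 338×134/673 = 67.2987
  Satisfied, Rail: 338×294/673 = 147.6553
  Dissatisfied, Car: 335×245/673 = 121.9539
  Dissatisfied, Bus: 335×134/673 = 66.7013
  Dissatisfied, Rail: 335×294/673 = 146.3447
Contributions (O − E)²/E:
  (46 − 123.0461)²/123.0461 = 48.2429
  (76 − 67.2987)²/67.2987 = 1.1250
  (216 − 147.6553)²/147.6553 = 31.6345
  (199 − 121.9539)²/121.9539 = 48.6750
  (58 − 66.7013)²/66.7013 = 1.1351
  (78 − 146.3447)²/146.3447 = 31.9178
χ² = 48.2429 + 1.1250 + 31.6345 + 48.6750 + 1.1351 + 31.9178 = 162.73
df = (2−1)(3−1) = 2. Since 162.73 > 4.605, reject the null hypothesis of independence at α = 0.1.

162.73; reject H₀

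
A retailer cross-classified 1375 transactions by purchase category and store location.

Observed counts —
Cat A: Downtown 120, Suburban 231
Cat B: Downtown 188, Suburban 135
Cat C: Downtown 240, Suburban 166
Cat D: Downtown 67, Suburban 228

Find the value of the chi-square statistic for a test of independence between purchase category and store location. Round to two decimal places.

131.32

Row totals: 351, 323, 406, 295. Column totals: 615, 760. Grand total N = 1375.
Expected counts (row total × column total / N):
  Cat A, Downtown: 351×615/1375 = 156.993
  Cat A, Suburban: 351×760/1375 = 194.007
  Cat B, Downtown: 323×615/1375 = 144.469
  Cat B, Suburban: 323×760/1375 = 178.531
  Cat C, Downtown: 406×615/1375 = 181.593
  Cat C, Suburban: 406×760/1375 = 224.407
  Cat D, Downtown: 295×615/1375 = 131.945
  Cat D, Suburban: 295×760/1375 = 163.055
Contributions (O − E)²/E:
  (120 − 156.993)²/156.993 = 8.7168
  (231 − 194.007)²/194.007 = 7.0538
  (188 − 144.469)²/144.469 = 13.1166
  (135 − 178.531)²/178.531 = 10.6141
  (240 − 181.593)²/181.593 = 18.7858
  (166 − 224.407)²/224.407 = 15.2017
  (67 − 131.945)²/131.945 = 31.9668
  (228 − 163.055)²/163.055 = 25.8677
χ² = 8.7168 + 7.0538 + 13.1166 + 10.6141 + 18.7858 + 15.2017 + 31.9668 + 25.8677 = 131.32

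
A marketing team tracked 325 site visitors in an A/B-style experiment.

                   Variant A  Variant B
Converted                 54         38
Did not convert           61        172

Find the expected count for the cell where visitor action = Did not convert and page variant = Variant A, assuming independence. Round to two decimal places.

82.45

Row total (Did not convert) = 233; column total (Variant A) = 115; grand total N = 325.
Expected count = (row total × column total) / N = 233 × 115 / 325 = 82.45.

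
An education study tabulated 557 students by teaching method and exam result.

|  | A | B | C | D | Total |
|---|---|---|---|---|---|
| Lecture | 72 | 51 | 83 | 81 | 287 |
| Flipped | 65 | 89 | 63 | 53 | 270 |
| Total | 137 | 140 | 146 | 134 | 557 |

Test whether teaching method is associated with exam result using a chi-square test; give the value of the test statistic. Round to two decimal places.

Grand total N = 557.
Expected counts (row total × column total / N):
  Lecture, A: 287×137/557 = 70.591
  Lecture, B: 287×140/557 = 72.136
  Lecture, C: 287×146/557 = 75.228
  Lecture, D: 287×134/557 = 69.045
  Flipped, A: 270×137/557 = 66.409
  Flipped, B: 270×140/557 = 67.864
  Flipped, C: 270×146/557 = 70.772
  Flipped, D: 270×134/557 = 64.955
Contributions (O − E)²/E:
  (72 − 70.591)²/70.591 = 0.0281
  (51 − 72.136)²/72.136 = 6.1929
  (83 − 75.228)²/75.228 = 0.8029
  (81 − 69.045)²/69.045 = 2.0700
  (65 − 66.409)²/66.409 = 0.0299
  (89 − 67.864)²/67.864 = 6.5827
  (63 − 70.772)²/70.772 = 0.8535
  (53 − 64.955)²/64.955 = 2.2003
χ² = 0.0281 + 6.1929 + 0.8029 + 2.0700 + 0.0299 + 6.5827 + 0.8535 + 2.2003 = 18.76

18.76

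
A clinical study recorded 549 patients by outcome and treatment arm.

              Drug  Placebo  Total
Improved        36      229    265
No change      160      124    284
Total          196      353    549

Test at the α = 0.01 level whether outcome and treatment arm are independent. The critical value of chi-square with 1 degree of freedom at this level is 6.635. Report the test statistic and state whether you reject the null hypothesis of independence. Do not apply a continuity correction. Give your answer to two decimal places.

Grand total N = 549.
Expected counts (row total × column total / N):
  Improved, Drug: 265×196/549 = 94.608
  Improved, Placebo: 265×353/549 = 170.392
  No change, Drug: 284×196/549 = 101.392
  No change, Placebo: 284×353/549 = 182.608
Contributions (O − E)²/E:
  (36 − 94.608)²/94.608 = 36.3066
  (229 − 170.392)²/170.392 = 20.1588
  (160 − 101.392)²/101.392 = 33.8774
  (124 − 182.608)²/182.608 = 18.8102
χ² = 36.3066 + 20.1588 + 33.8774 + 18.8102 = 109.15
df = (2−1)(2−1) = 1. Since 109.15 > 6.635, reject the null hypothesis of independence at α = 0.01.

109.15; reject H₀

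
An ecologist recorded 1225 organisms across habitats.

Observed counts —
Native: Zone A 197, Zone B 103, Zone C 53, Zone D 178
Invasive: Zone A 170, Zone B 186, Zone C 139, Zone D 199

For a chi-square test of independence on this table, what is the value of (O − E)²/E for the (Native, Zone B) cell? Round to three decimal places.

3.960

Row total (Native) = 531; column total (Zone B) = 289; N = 1225.
Expected count E = 531 × 289 / 1225 = 125.2727.
Contribution = (O − E)²/E = (103 − 125.2727)² / 125.2727 = 3.960.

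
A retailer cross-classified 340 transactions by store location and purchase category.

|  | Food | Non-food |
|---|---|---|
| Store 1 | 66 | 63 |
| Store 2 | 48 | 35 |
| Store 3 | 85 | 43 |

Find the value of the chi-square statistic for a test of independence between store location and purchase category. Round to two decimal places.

Row totals: 129, 83, 128. Column totals: 199, 141. Grand total N = 340.
Expected counts (row total × column total / N):
  Store 1, Food: 129×199/340 = 75.5029
  Store 1, Non-food: 129×141/340 = 53.4971
  Store 2, Food: 83×199/340 = 48.5794
  Store 2, Non-food: 83×141/340 = 34.4206
  Store 3, Food: 128×199/340 = 74.9176
  Store 3, Non-food: 128×141/340 = 53.0824
Contributions (O − E)²/E:
  (66 − 75.5029)²/75.5029 = 1.1960
  (63 − 53.4971)²/53.4971 = 1.6880
  (48 − 48.5794)²/48.5794 = 0.0069
  (35 − 34.4206)²/34.4206 = 0.0098
  (85 − 74.9176)²/74.9176 = 1.3569
  (43 − 53.0824)²/53.0824 = 1.9150
χ² = 1.1960 + 1.6880 + 0.0069 + 0.0098 + 1.3569 + 1.9150 = 6.17

6.17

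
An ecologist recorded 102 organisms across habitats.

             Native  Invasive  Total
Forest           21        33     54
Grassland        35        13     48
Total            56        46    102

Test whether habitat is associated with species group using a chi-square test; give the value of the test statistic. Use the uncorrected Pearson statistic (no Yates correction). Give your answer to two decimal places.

Grand total N = 102.
Expected counts (row total × column total / N):
  Forest, Native: 54×56/102 = 29.647
  Forest, Invasive: 54×46/102 = 24.353
  Grassland, Native: 48×56/102 = 26.353
  Grassland, Invasive: 48×46/102 = 21.647
Contributions (O − E)²/E:
  (21 − 29.647)²/29.647 = 2.5220
  (33 − 24.353)²/24.353 = 3.0703
  (35 − 26.353)²/26.353 = 2.8373
  (13 − 21.647)²/21.647 = 3.4541
χ² = 2.5220 + 3.0703 + 2.8373 + 3.4541 = 11.88

11.88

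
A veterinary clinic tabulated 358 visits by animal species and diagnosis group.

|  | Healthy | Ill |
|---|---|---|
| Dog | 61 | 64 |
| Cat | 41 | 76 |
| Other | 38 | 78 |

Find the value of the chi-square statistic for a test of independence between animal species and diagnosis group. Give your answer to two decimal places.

Row totals: 125, 117, 116. Column totals: 140, 218. Grand total N = 358.
Expected counts (row total × column total / N):
  Dog, Healthy: 125×140/358 = 48.883
  Dog, Ill: 125×218/358 = 76.117
  Cat, Healthy: 117×140/358 = 45.754
  Cat, Ill: 117×218/358 = 71.246
  Other, Healthy: 116×140/358 = 45.363
  Other, Ill: 116×218/358 = 70.637
Contributions (O − E)²/E:
  (61 − 48.883)²/48.883 = 3.0035
  (64 − 76.117)²/76.117 = 1.9289
  (41 − 45.754)²/45.754 = 0.4940
  (76 − 71.246)²/71.246 = 0.3172
  (38 − 45.363)²/45.363 = 1.1951
  (78 − 70.637)²/70.637 = 0.7675
χ² = 3.0035 + 1.9289 + 0.4940 + 0.3172 + 1.1951 + 0.7675 = 7.71

7.71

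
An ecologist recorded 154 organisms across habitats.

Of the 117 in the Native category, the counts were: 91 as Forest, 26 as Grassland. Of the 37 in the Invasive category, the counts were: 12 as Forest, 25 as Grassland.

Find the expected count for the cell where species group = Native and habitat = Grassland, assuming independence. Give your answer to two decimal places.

38.75

Row total (Native) = 117; column total (Grassland) = 51; grand total N = 154.
Expected count = (row total × column total) / N = 117 × 51 / 154 = 38.75.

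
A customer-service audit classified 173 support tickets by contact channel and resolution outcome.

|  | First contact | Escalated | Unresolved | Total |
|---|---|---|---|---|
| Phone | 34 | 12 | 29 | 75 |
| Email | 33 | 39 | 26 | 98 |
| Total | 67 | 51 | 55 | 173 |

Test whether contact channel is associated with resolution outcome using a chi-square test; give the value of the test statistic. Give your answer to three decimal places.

11.620

Grand total N = 173.
Expected counts (row total × column total / N):
  Phone, First contact: 75×67/173 = 29.0462
  Phone, Escalated: 75×51/173 = 22.1098
  Phone, Unresolved: 75×55/173 = 23.8439
  Email, First contact: 98×67/173 = 37.9538
  Email, Escalated: 98×51/173 = 28.8902
  Email, Unresolved: 98×55/173 = 31.1561
Contributions (O − E)²/E:
  (34 − 29.0462)²/29.0462 = 0.8449
  (12 − 22.1098)²/22.1098 = 4.6227
  (29 − 23.8439)²/23.8439 = 1.1150
  (33 − 37.9538)²/37.9538 = 0.6466
  (39 − 28.8902)²/28.8902 = 3.5378
  (26 − 31.1561)²/31.1561 = 0.8533
χ² = 0.8449 + 4.6227 + 1.1150 + 0.6466 + 3.5378 + 0.8533 = 11.620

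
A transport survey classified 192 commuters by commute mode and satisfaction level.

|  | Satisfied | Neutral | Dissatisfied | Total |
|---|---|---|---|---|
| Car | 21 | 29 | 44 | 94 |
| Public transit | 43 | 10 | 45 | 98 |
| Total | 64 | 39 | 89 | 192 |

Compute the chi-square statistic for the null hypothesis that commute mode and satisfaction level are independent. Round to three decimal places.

16.754

Grand total N = 192.
Expected counts (row total × column total / N):
  Car, Satisfied: 94×64/192 = 31.3333
  Car, Neutral: 94×39/192 = 19.0938
  Car, Dissatisfied: 94×89/192 = 43.5729
  Public transit, Satisfied: 98×64/192 = 32.6667
  Public transit, Neutral: 98×39/192 = 19.9062
  Public transit, Dissatisfied: 98×89/192 = 45.4271
Contributions (O − E)²/E:
  (21 − 31.3333)²/31.3333 = 3.4078
  (29 − 19.0938)²/19.0938 = 5.1395
  (44 − 43.5729)²/43.5729 = 0.0042
  (43 − 32.6667)²/32.6667 = 3.2687
  (10 − 19.9062)²/19.9062 = 4.9298
  (45 − 45.4271)²/45.4271 = 0.0040
χ² = 3.4078 + 5.1395 + 0.0042 + 3.2687 + 4.9298 + 0.0040 = 16.754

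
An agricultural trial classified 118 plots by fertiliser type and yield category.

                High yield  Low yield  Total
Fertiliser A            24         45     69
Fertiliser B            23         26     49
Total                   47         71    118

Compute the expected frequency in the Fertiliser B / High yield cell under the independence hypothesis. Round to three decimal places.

Row total (Fertiliser B) = 49; column total (High yield) = 47; grand total N = 118.
Expected count = (row total × column total) / N = 49 × 47 / 118 = 19.517.

19.517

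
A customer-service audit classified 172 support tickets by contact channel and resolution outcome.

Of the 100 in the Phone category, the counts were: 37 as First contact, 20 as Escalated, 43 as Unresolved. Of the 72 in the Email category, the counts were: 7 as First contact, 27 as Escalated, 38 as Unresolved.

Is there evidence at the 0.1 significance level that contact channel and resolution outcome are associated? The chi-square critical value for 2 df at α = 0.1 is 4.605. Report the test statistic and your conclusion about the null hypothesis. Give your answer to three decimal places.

17.717; reject H₀

Row totals: 100, 72. Column totals: 44, 47, 81. Grand total N = 172.
Expected counts (row total × column total / N):
  Phone, First contact: 100×44/172 = 25.5814
  Phone, Escalated: 100×47/172 = 27.3256
  Phone, Unresolved: 100×81/172 = 47.0930
  Email, First contact: 72×44/172 = 18.4186
  Email, Escalated: 72×47/172 = 19.6744
  Email, Unresolved: 72×81/172 = 33.9070
Contributions (O − E)²/E:
  (37 − 25.5814)²/25.5814 = 5.0968
  (20 − 27.3256)²/27.3256 = 1.9639
  (43 − 47.0930)²/47.0930 = 0.3557
  (7 − 18.4186)²/18.4186 = 7.0790
  (27 − 19.6744)²/19.6744 = 2.7276
  (38 − 33.9070)²/33.9070 = 0.4941
χ² = 5.0968 + 1.9639 + 0.3557 + 7.0790 + 2.7276 + 0.4941 = 17.717
df = (2−1)(3−1) = 2. Since 17.717 > 4.605, reject the null hypothesis of independence at α = 0.1.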